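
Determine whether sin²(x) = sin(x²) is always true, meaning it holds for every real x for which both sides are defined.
Claim: sin²(x) = sin(x²).
Test a specific point where both sides are defined: x = π.
LHS = sin²(x) ≈ 0.0000
RHS = sin(x²) ≈ -0.4303
Since 0.0000 ≠ -0.4303, the equation fails at this point, so it cannot hold for every real x for which both sides are defined.
sin²(x) means (sin x)², squaring the output; sin(x²) squares the input. These are different functions.

Conclusion: No, this is NOT an identity.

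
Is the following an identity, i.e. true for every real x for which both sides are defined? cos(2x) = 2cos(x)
Claim: cos(2x) = 2cos(x).
Test a specific point where both sides are defined: x = -π/3.
LHS = cos(2x) ≈ -0.5000
RHS = 2cos(x) ≈ 1.0000
Since -0.5000 ≠ 1.0000, the equation fails at this point, so it cannot hold for every real x for which both sides are defined.
The correct double-angle formula is cos(2x) = cos²x - sin²x.

Conclusion: No, this is NOT an identity.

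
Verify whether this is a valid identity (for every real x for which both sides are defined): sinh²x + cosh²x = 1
No, this is NOT an identity.

Claim: sinh²x + cosh²x = 1.
Test a specific point where both sides are defined: x = 3/2.
LHS = sinh²x + cosh²x ≈ 10.0677
RHS = 1 ≈ 1.0000
Since 10.0677 ≠ 1.0000, the equation fails at this point, so it cannot hold for every real x for which both sides are defined.
The correct hyperbolic identity is cosh²x - sinh²x = 1 (a difference); the sum sinh²x + cosh²x equals cosh(2x).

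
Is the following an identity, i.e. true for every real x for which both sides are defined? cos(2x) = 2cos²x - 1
Claim: cos(2x) = 2cos²x - 1.
Reasoning: cos(2x) = cos²x - sin²x. Replace sin²x by 1 - cos²x: cos²x - (1 - cos²x) = 2cos²x - 1.
So the two sides agree for every real x for which both sides are defined.

Conclusion: Yes, this is an identity.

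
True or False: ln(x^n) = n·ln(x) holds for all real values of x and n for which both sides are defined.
Claim: ln(x^n) = n·ln(x).
Reasoning: The right side requires x > 0. For x > 0, x^n = (e^(ln x))^n = e^(n·ln x), so taking ln of both sides gives ln(x^n) = n·ln(x).
So the two sides agree for all real values of x and n for which both sides are defined.

Conclusion: True.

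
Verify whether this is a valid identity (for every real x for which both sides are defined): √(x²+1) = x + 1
Claim: √(x²+1) = x + 1.
Test a specific point where both sides are defined: x = 3/2.
LHS = √(x²+1) ≈ 1.8028
RHS = x + 1 ≈ 2.5000
Since 1.8028 ≠ 2.5000, the equation fails at this point, so it cannot hold for every real x for which both sides are defined.
(x+1)² = x² + 2x + 1 ≠ x² + 1 unless x = 0.

Conclusion: No, this is NOT an identity.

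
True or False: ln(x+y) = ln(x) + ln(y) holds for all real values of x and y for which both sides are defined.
Claim: ln(x+y) = ln(x) + ln(y).
Test a specific point where both sides are defined: x = 3/2, y = 4.
LHS = ln(x+y) ≈ 1.7047
RHS = ln(x) + ln(y) ≈ 1.7918
Since 1.7047 ≠ 1.7918, the equation fails at this point, so it cannot hold for all real values of x and y for which both sides are defined.
ln(x) + ln(y) = ln(xy), not ln(x+y).

Conclusion: False.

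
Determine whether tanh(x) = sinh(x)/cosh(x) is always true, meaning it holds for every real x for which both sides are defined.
Yes, this is an identity.

Claim: tanh(x) = sinh(x)/cosh(x).
Reasoning: tanh(x) is defined as sinh(x)/cosh(x) = (e^x - e^-x)/(e^x + e^-x); cosh(x) ≥ 1 is never zero, so this holds for every real x.
So the two sides agree for every real x for which both sides are defined.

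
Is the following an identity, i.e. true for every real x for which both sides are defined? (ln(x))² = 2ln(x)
Claim: (ln(x))² = 2ln(x).
Test a specific point where both sides are defined: x = 3/2.
LHS = (ln(x))² ≈ 0.1644
RHS = 2ln(x) ≈ 0.8109
Since 0.1644 ≠ 0.8109, the equation fails at this point, so it cannot hold for every real x for which both sides are defined.
2ln(x) equals ln(x²), which is not the same as (ln x)².

Conclusion: No, this is NOT an identity.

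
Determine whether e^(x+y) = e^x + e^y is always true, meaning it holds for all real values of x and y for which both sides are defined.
Claim: e^(x+y) = e^x + e^y.
Test a specific point where both sides are defined: x = 4, y = -2.
LHS = e^(x+y) ≈ 7.3891
RHS = e^x + e^y ≈ 54.7335
Since 7.3891 ≠ 54.7335, the equation fails at this point, so it cannot hold for all real values of x and y for which both sides are defined.
The correct rule is e^(x+y) = e^x · e^y (a product, not a sum).

Conclusion: No, this is NOT an identity.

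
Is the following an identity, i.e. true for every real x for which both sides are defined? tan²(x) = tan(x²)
Claim: tan²(x) = tan(x²).
Test a specific point where both sides are defined: x = π/4.
LHS = tan²(x) ≈ 1.0000
RHS = tan(x²) ≈ 0.7092
Since 1.0000 ≠ 0.7092, the equation fails at this point, so it cannot hold for every real x for which both sides are defined.
tan²(x) means (tan x)², squaring the output; tan(x²) squares the input. These are different functions.

Conclusion: No, this is NOT an identity.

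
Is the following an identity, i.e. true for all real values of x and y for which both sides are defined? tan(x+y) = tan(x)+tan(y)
No, this is NOT an identity.

Claim: tan(x+y) = tan(x)+tan(y).
Test a specific point where both sides are defined: x = π/4, y = π/6.
LHS = tan(x+y) ≈ 3.7321
RHS = tan(x)+tan(y) ≈ 1.5774
Since 3.7321 ≠ 1.5774, the equation fails at this point, so it cannot hold for all real values of x and y for which both sides are defined.
The correct formula is tan(x+y) = (tan(x) + tan(y))/(1 - tan(x)tan(y)).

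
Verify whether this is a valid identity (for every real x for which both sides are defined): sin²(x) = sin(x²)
Claim: sin²(x) = sin(x²).
Test a specific point where both sides are defined: x = -π/4.
LHS = sin²(x) ≈ 0.5000
RHS = sin(x²) ≈ 0.5785
Since 0.5000 ≠ 0.5785, the equation fails at this point, so it cannot hold for every real x for which both sides are defined.
sin²(x) means (sin x)², squaring the output; sin(x²) squares the input. These are different functions.

Conclusion: No, this is NOT an identity.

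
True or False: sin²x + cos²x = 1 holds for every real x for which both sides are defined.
Claim: sin²x + cos²x = 1.
Reasoning: The point (cos x, sin x) lies on the unit circle X² + Y² = 1, so cos²x + sin²x = 1 for every real x.
So the two sides agree for every real x for which both sides are defined.

Conclusion: True.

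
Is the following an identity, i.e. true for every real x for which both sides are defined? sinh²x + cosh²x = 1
No, this is NOT an identity.

Claim: sinh²x + cosh²x = 1.
Test a specific point where both sides are defined: x = -3.
LHS = sinh²x + cosh²x ≈ 201.7156
RHS = 1 ≈ 1.0000
Since 201.7156 ≠ 1.0000, the equation fails at this point, so it cannot hold for every real x for which both sides are defined.
The correct hyperbolic identity is cosh²x - sinh²x = 1 (a difference); the sum sinh²x + cosh²x equals cosh(2x).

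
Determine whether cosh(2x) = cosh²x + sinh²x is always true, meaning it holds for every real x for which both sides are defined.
Yes, this is an identity.

Claim: cosh(2x) = cosh²x + sinh²x.
Reasoning: cosh²x = (e^(2x) + 2 + e^(-2x))/4 and sinh²x = (e^(2x) - 2 + e^(-2x))/4. Adding gives (2e^(2x) + 2e^(-2x))/4 = (e^(2x) + e^(-2x))/2 = cosh(2x).
So the two sides agree for every real x for which both sides are defined.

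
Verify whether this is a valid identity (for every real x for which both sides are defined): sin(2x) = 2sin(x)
No, this is NOT an identity.

Claim: sin(2x) = 2sin(x).
Test a specific point where both sides are defined: x = π/4.
LHS = sin(2x) ≈ 1.0000
RHS = 2sin(x) ≈ 1.4142
Since 1.0000 ≠ 1.4142, the equation fails at this point, so it cannot hold for every real x for which both sides are defined.
The correct double-angle formula is sin(2x) = 2sin(x)cos(x).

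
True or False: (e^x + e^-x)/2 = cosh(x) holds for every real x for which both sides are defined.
True.

Claim: (e^x + e^-x)/2 = cosh(x).
Reasoning: This is exactly the definition of the hyperbolic cosine: cosh(x) := (e^x + e^-x)/2.
So the two sides agree for every real x for which both sides are defined.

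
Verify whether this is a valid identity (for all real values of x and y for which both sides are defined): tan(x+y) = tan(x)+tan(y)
Claim: tan(x+y) = tan(x)+tan(y).
Test a specific point where both sides are defined: x = 2π/3, y = -π/3.
LHS = tan(x+y) ≈ 1.7321
RHS = tan(x)+tan(y) ≈ -3.4641
Since 1.7321 ≠ -3.4641, the equation fails at this point, so it cannot hold for all real values of x and y for which both sides are defined.
The correct formula is tan(x+y) = (tan(x) + tan(y))/(1 - tan(x)tan(y)).

Conclusion: No, this is NOT an identity.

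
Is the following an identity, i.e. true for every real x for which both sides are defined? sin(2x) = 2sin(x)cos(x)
Claim: sin(2x) = 2sin(x)cos(x).
Reasoning: Put y = x in the addition formula sin(x+y) = sin(x)cos(y) + cos(x)sin(y): sin(2x) = sin(x)cos(x) + cos(x)sin(x) = 2sin(x)cos(x).
So the two sides agree for every real x for which both sides are defined.

Conclusion: Yes, this is an identity.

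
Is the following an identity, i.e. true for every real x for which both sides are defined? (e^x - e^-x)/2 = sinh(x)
Claim: (e^x - e^-x)/2 = sinh(x).
Reasoning: This is exactly the definition of the hyperbolic sine: sinh(x) := (e^x - e^-x)/2.
So the two sides agree for every real x for which both sides are defined.

Conclusion: Yes, this is an identity.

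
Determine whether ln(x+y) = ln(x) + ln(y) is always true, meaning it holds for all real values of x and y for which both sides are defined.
No, this is NOT an identity.

Claim: ln(x+y) = ln(x) + ln(y).
Test a specific point where both sides are defined: x = 1, y = 5.
LHS = ln(x+y) ≈ 1.7918
RHS = ln(x) + ln(y) ≈ 1.6094
Since 1.7918 ≠ 1.6094, the equation fails at this point, so it cannot hold for all real values of x and y for which both sides are defined.
ln(x) + ln(y) = ln(xy), not ln(x+y).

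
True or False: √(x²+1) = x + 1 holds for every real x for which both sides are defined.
False.

Claim: √(x²+1) = x + 1.
Test a specific point where both sides are defined: x = 1.
LHS = √(x²+1) ≈ 1.4142
RHS = x + 1 ≈ 2.0000
Since 1.4142 ≠ 2.0000, the equation fails at this point, so it cannot hold for every real x for which both sides are defined.
(x+1)² = x² + 2x + 1 ≠ x² + 1 unless x = 0.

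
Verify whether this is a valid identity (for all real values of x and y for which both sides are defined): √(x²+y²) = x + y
No, this is NOT an identity.

Claim: √(x²+y²) = x + y.
Test a specific point where both sides are defined: x = -2, y = 5.
LHS = √(x²+y²) ≈ 5.3852
RHS = x + y ≈ 3.0000
Since 5.3852 ≠ 3.0000, the equation fails at this point, so it cannot hold for all real values of x and y for which both sides are defined.
(x+y)² = x² + 2xy + y², not x² + y², so the square root does not split this way.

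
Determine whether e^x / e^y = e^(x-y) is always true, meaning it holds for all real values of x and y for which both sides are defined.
Claim: e^x / e^y = e^(x-y).
Reasoning: 1/e^y = e^(-y), so e^x / e^y = e^x · e^(-y) = e^(x + (-y)) = e^(x-y) by the product rule for exponents.
So the two sides agree for all real values of x and y for which both sides are defined.

Conclusion: Yes, this is an identity.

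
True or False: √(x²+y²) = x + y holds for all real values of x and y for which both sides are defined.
False.

Claim: √(x²+y²) = x + y.
Test a specific point where both sides are defined: x = -2, y = 1/2.
LHS = √(x²+y²) ≈ 2.0616
RHS = x + y ≈ -1.5000
Since 2.0616 ≠ -1.5000, the equation fails at this point, so it cannot hold for all real values of x and y for which both sides are defined.
(x+y)² = x² + 2xy + y², not x² + y², so the square root does not split this way.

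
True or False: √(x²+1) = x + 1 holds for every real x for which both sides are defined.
False.

Claim: √(x²+1) = x + 1.
Test a specific point where both sides are defined: x = 4.
LHS = √(x²+1) ≈ 4.1231
RHS = x + 1 ≈ 5.0000
Since 4.1231 ≠ 5.0000, the equation fails at this point, so it cannot hold for every real x for which both sides are defined.
(x+1)² = x² + 2x + 1 ≠ x² + 1 unless x = 0.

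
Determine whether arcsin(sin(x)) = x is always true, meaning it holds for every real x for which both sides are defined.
No, this is NOT an identity.

Claim: arcsin(sin(x)) = x.
Test a specific point where both sides are defined: x = 3π/4.
LHS = arcsin(sin(x)) ≈ 0.7854
RHS = x ≈ 2.3562
Since 0.7854 ≠ 2.3562, the equation fails at this point, so it cannot hold for every real x for which both sides are defined.
arcsin only returns values in [-π/2, π/2], so arcsin(sin(x)) = x holds only for x in that interval, not for all real x.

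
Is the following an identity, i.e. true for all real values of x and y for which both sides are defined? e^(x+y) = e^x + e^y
Claim: e^(x+y) = e^x + e^y.
Test a specific point where both sides are defined: x = 1, y = 3.
LHS = e^(x+y) ≈ 54.5982
RHS = e^x + e^y ≈ 22.8038
Since 54.5982 ≠ 22.8038, the equation fails at this point, so it cannot hold for all real values of x and y for which both sides are defined.
The correct rule is e^(x+y) = e^x · e^y (a product, not a sum).

Conclusion: No, this is NOT an identity.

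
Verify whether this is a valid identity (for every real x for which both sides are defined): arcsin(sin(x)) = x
No, this is NOT an identity.

Claim: arcsin(sin(x)) = x.
Test a specific point where both sides are defined: x = π.
LHS = arcsin(sin(x)) ≈ 0.0000
RHS = x ≈ 3.1416
Since 0.0000 ≠ 3.1416, the equation fails at this point, so it cannot hold for every real x for which both sides are defined.
arcsin only returns values in [-π/2, π/2], so arcsin(sin(x)) = x holds only for x in that interval, not for all real x.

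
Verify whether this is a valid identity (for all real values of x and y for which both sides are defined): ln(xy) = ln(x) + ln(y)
Yes, this is an identity.

Claim: ln(xy) = ln(x) + ln(y).
Reasoning: Both sides are simultaneously defined only when x, y > 0. Write x = e^p, y = e^q (p = ln x, q = ln y). Then xy = e^p · e^q = e^(p+q), so ln(xy) = p + q = ln(x) + ln(y).
So the two sides agree for all real values of x and y for which both sides are defined.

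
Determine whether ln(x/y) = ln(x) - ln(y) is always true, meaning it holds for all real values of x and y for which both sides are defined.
Claim: ln(x/y) = ln(x) - ln(y).
Reasoning: Both sides are simultaneously defined only when x, y > 0. Write x = e^p, y = e^q. Then x/y = e^(p-q), so ln(x/y) = p - q = ln(x) - ln(y).
So the two sides agree for all real values of x and y for which both sides are defined.

Conclusion: Yes, this is an identity.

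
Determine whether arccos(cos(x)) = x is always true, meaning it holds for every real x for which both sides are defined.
No, this is NOT an identity.

Claim: arccos(cos(x)) = x.
Test a specific point where both sides are defined: x = -π/4.
LHS = arccos(cos(x)) ≈ 0.7854
RHS = x ≈ -0.7854
Since 0.7854 ≠ -0.7854, the equation fails at this point, so it cannot hold for every real x for which both sides are defined.
arccos only returns values in [0, π], so arccos(cos(x)) = x holds only for x in that interval, not for all real x.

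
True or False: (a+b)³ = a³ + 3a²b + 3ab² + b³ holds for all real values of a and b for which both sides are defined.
True.

Claim: (a+b)³ = a³ + 3a²b + 3ab² + b³.
Reasoning: (a+b)³ = (a+b)(a+b)² = (a+b)(a² + 2ab + b²) = a³ + 2a²b + ab² + a²b + 2ab² + b³ = a³ + 3a²b + 3ab² + b³.
So the two sides agree for all real values of a and b for which both sides are defined.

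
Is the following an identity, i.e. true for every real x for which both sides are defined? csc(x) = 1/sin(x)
Yes, this is an identity.

Claim: csc(x) = 1/sin(x).
Reasoning: csc(x) is by definition the reciprocal of sin(x), wherever sin(x) ≠ 0.
So the two sides agree for every real x for which both sides are defined.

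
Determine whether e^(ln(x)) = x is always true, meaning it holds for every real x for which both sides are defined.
Yes, this is an identity.

Claim: e^(ln(x)) = x.
Reasoning: For x > 0, ln(x) is by definition the exponent p such that e^p = x. Raising e to that exponent therefore returns x: e^(ln x) = x.
So the two sides agree for every real x for which both sides are defined.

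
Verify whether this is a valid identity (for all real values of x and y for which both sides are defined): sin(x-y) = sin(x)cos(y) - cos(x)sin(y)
Yes, this is an identity.

Claim: sin(x-y) = sin(x)cos(y) - cos(x)sin(y).
Reasoning: Replace y by -y in sin(x+y) = sin(x)cos(y) + cos(x)sin(y) and use cos(-y) = cos(y), sin(-y) = -sin(y): sin(x-y) = sin(x)cos(y) - cos(x)sin(y).
So the two sides agree for all real values of x and y for which both sides are defined.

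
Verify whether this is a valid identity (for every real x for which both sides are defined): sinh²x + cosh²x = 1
No, this is NOT an identity.

Claim: sinh²x + cosh²x = 1.
Test a specific point where both sides are defined: x = 1/2.
LHS = sinh²x + cosh²x ≈ 1.5431
RHS = 1 ≈ 1.0000
Since 1.5431 ≠ 1.0000, the equation fails at this point, so it cannot hold for every real x for which both sides are defined.
The correct hyperbolic identity is cosh²x - sinh²x = 1 (a difference); the sum sinh²x + cosh²x equals cosh(2x).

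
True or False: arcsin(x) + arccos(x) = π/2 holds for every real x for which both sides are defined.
Claim: arcsin(x) + arccos(x) = π/2.
Reasoning: Both sides are defined for -1 ≤ x ≤ 1. Let θ = arcsin(x), so sin θ = x and θ ∈ [-π/2, π/2]. Then cos(π/2 - θ) = sin θ = x and π/2 - θ ∈ [0, π], which is exactly the range of arccos, so arccos(x) = π/2 - θ. Adding: arcsin(x) + arccos(x) = θ + (π/2 - θ) = π/2.
So the two sides agree for every real x for which both sides are defined.

Conclusion: True.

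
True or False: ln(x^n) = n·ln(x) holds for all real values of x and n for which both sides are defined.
Claim: ln(x^n) = n·ln(x).
Reasoning: The right side requires x > 0. For x > 0, x^n = (e^(ln x))^n = e^(n·ln x), so taking ln of both sides gives ln(x^n) = n·ln(x).
So the two sides agree for all real values of x and n for which both sides are defined.

Conclusion: True.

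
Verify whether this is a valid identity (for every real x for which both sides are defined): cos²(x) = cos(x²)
Claim: cos²(x) = cos(x²).
Test a specific point where both sides are defined: x = π/6.
LHS = cos²(x) ≈ 0.7500
RHS = cos(x²) ≈ 0.9627
Since 0.7500 ≠ 0.9627, the equation fails at this point, so it cannot hold for every real x for which both sides are defined.
cos²(x) means (cos x)², squaring the output; cos(x²) squares the input. These are different functions.

Conclusion: No, this is NOT an identity.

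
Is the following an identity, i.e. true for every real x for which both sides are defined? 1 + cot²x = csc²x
Claim: 1 + cot²x = csc²x.
Reasoning: Start from sin²x + cos²x = 1 and divide every term by sin²x (allowed wherever cot x and csc x are defined): 1 + cot²x = 1/sin²x = csc²x.
So the two sides agree for every real x for which both sides are defined.

Conclusion: Yes, this is an identity.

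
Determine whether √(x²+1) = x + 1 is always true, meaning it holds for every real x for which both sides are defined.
No, this is NOT an identity.

Claim: √(x²+1) = x + 1.
Test a specific point where both sides are defined: x = -3.
LHS = √(x²+1) ≈ 3.1623
RHS = x + 1 ≈ -2.0000
Since 3.1623 ≠ -2.0000, the equation fails at this point, so it cannot hold for every real x for which both sides are defined.
(x+1)² = x² + 2x + 1 ≠ x² + 1 unless x = 0.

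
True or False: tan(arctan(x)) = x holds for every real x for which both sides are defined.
True.

Claim: tan(arctan(x)) = x.
Reasoning: For every real x, arctan(x) is by definition the angle in (-π/2, π/2) whose tangent equals x. Taking the tangent of that angle returns x.
So the two sides agree for every real x for which both sides are defined.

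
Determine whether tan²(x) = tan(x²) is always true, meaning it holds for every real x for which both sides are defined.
Claim: tan²(x) = tan(x²).
Test a specific point where both sides are defined: x = -π/3.
LHS = tan²(x) ≈ 3.0000
RHS = tan(x²) ≈ 1.9485
Since 3.0000 ≠ 1.9485, the equation fails at this point, so it cannot hold for every real x for which both sides are defined.
tan²(x) means (tan x)², squaring the output; tan(x²) squares the input. These are different functions.

Conclusion: No, this is NOT an identity.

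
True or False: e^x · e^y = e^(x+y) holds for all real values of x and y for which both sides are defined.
Claim: e^x · e^y = e^(x+y).
Reasoning: This is the law of exponents for a common base: multiplying powers adds exponents. E.g. from the series, (Σ x^j/j!)(Σ y^k/k!) = Σ_m (Σ_{j+k=m} x^j y^k/(j!k!)) = Σ_m (x+y)^m/m! by the binomial theorem.
So the two sides agree for all real values of x and y for which both sides are defined.

Conclusion: True.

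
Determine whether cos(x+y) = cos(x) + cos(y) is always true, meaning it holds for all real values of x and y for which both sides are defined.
Claim: cos(x+y) = cos(x) + cos(y).
Test a specific point where both sides are defined: x = π/6, y = -π/3.
LHS = cos(x+y) ≈ 0.8660
RHS = cos(x) + cos(y) ≈ 1.3660
Since 0.8660 ≠ 1.3660, the equation fails at this point, so it cannot hold for all real values of x and y for which both sides are defined.
The correct expansion is cos(x+y) = cos(x)cos(y) - sin(x)sin(y); cosine is not additive.

Conclusion: No, this is NOT an identity.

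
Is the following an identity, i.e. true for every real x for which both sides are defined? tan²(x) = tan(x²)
Claim: tan²(x) = tan(x²).
Test a specific point where both sides are defined: x = 2π/3.
LHS = tan²(x) ≈ 3.0000
RHS = tan(x²) ≈ 2.9590
Since 3.0000 ≠ 2.9590, the equation fails at this point, so it cannot hold for every real x for which both sides are defined.
tan²(x) means (tan x)², squaring the output; tan(x²) squares the input. These are different functions.

Conclusion: No, this is NOT an identity.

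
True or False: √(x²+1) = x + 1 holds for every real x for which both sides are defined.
Claim: √(x²+1) = x + 1.
Test a specific point where both sides are defined: x = 3.
LHS = √(x²+1) ≈ 3.1623
RHS = x + 1 ≈ 4.0000
Since 3.1623 ≠ 4.0000, the equation fails at this point, so it cannot hold for every real x for which both sides are defined.
(x+1)² = x² + 2x + 1 ≠ x² + 1 unless x = 0.

Conclusion: False.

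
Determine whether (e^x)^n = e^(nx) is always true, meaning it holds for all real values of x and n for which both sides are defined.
Yes, this is an identity.

Claim: (e^x)^n = e^(nx).
Reasoning: e^x is a positive real number, and for a positive base B and real exponent n, B^n = e^(n·ln B). With B = e^x, ln B = x, so (e^x)^n = e^(n·x).
So the two sides agree for all real values of x and n for which both sides are defined.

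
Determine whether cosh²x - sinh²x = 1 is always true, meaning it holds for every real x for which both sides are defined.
Yes, this is an identity.

Claim: cosh²x - sinh²x = 1.
Reasoning: With cosh(x) = (e^x + e^-x)/2 and sinh(x) = (e^x - e^-x)/2: cosh²x = (e^(2x) + 2 + e^(-2x))/4 and sinh²x = (e^(2x) - 2 + e^(-2x))/4. Subtracting leaves 4/4 = 1.
So the two sides agree for every real x for which both sides are defined.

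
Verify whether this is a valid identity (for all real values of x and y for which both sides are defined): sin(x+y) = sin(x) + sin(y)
No, this is NOT an identity.

Claim: sin(x+y) = sin(x) + sin(y).
Test a specific point where both sides are defined: x = 2π/3, y = -π/6.
LHS = sin(x+y) ≈ 1.0000
RHS = sin(x) + sin(y) ≈ 0.3660
Since 1.0000 ≠ 0.3660, the equation fails at this point, so it cannot hold for all real values of x and y for which both sides are defined.
The correct expansion is sin(x+y) = sin(x)cos(y) + cos(x)sin(y); sine is not additive.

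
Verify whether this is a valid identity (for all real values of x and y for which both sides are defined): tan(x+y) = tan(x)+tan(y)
Claim: tan(x+y) = tan(x)+tan(y).
Test a specific point where both sides are defined: x = π/6, y = -π/4.
LHS = tan(x+y) ≈ -0.2679
RHS = tan(x)+tan(y) ≈ -0.4226
Since -0.2679 ≠ -0.4226, the equation fails at this point, so it cannot hold for all real values of x and y for which both sides are defined.
The correct formula is tan(x+y) = (tan(x) + tan(y))/(1 - tan(x)tan(y)).

Conclusion: No, this is NOT an identity.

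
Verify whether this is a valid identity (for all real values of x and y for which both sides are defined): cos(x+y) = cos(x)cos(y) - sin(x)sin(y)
Yes, this is an identity.

Claim: cos(x+y) = cos(x)cos(y) - sin(x)sin(y).
Reasoning: By Euler's formula e^(i(x+y)) = e^(ix)·e^(iy) = (cos x + i·sin x)(cos y + i·sin y). The real part of the left side is cos(x+y); the real part of the product is cos(x)cos(y) - sin(x)sin(y) (since i·i = -1).
So the two sides agree for all real values of x and y for which both sides are defined.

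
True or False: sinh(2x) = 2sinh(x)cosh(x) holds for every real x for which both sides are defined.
Claim: sinh(2x) = 2sinh(x)cosh(x).
Reasoning: 2sinh(x)cosh(x) = 2 · (e^x - e^-x)/2 · (e^x + e^-x)/2 = (e^(2x) - e^(-2x))/2 = sinh(2x).
So the two sides agree for every real x for which both sides are defined.

Conclusion: True.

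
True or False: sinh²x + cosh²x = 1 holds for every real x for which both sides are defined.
False.

Claim: sinh²x + cosh²x = 1.
Test a specific point where both sides are defined: x = -2.
LHS = sinh²x + cosh²x ≈ 27.3082
RHS = 1 ≈ 1.0000
Since 27.3082 ≠ 1.0000, the equation fails at this point, so it cannot hold for every real x for which both sides are defined.
The correct hyperbolic identity is cosh²x - sinh²x = 1 (a difference); the sum sinh²x + cosh²x equals cosh(2x).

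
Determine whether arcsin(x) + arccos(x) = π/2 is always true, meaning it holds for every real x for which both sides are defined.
Yes, this is an identity.

Claim: arcsin(x) + arccos(x) = π/2.
Reasoning: Both sides are defined for -1 ≤ x ≤ 1. Let θ = arcsin(x), so sin θ = x and θ ∈ [-π/2, π/2]. Then cos(π/2 - θ) = sin θ = x and π/2 - θ ∈ [0, π], which is exactly the range of arccos, so arccos(x) = π/2 - θ. Adding: arcsin(x) + arccos(x) = θ + (π/2 - θ) = π/2.
So the two sides agree for every real x for which both sides are defined.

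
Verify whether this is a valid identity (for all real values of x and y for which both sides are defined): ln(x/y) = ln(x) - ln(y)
Claim: ln(x/y) = ln(x) - ln(y).
Reasoning: Both sides are simultaneously defined only when x, y > 0. Write x = e^p, y = e^q. Then x/y = e^(p-q), so ln(x/y) = p - q = ln(x) - ln(y).
So the two sides agree for all real values of x and y for which both sides are defined.

Conclusion: Yes, this is an identity.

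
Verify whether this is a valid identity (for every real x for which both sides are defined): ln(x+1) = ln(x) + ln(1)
No, this is NOT an identity.

Claim: ln(x+1) = ln(x) + ln(1).
Test a specific point where both sides are defined: x = 2.
LHS = ln(x+1) ≈ 1.0986
RHS = ln(x) + ln(1) ≈ 0.6931
Since 1.0986 ≠ 0.6931, the equation fails at this point, so it cannot hold for every real x for which both sides are defined.
ln(1) = 0, so the right side is just ln(x), which differs from ln(x+1).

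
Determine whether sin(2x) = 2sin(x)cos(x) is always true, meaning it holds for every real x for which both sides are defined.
Yes, this is an identity.

Claim: sin(2x) = 2sin(x)cos(x).
Reasoning: Put y = x in the addition formula sin(x+y) = sin(x)cos(y) + cos(x)sin(y): sin(2x) = sin(x)cos(x) + cos(x)sin(x) = 2sin(x)cos(x).
So the two sides agree for every real x for which both sides are defined.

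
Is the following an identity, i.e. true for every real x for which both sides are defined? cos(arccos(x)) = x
Yes, this is an identity.

Claim: cos(arccos(x)) = x.
Reasoning: For -1 ≤ x ≤ 1 (where arccos is defined), arccos(x) is by definition an angle whose cosine equals x. Taking the cosine of that angle returns x. (Note the other order, arccos(cos x) = x, is NOT an identity.)
So the two sides agree for every real x for which both sides are defined.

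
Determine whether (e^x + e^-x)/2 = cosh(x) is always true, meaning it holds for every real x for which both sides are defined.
Claim: (e^x + e^-x)/2 = cosh(x).
Reasoning: This is exactly the definition of the hyperbolic cosine: cosh(x) := (e^x + e^-x)/2.
So the two sides agree for every real x for which both sides are defined.

Conclusion: Yes, this is an identity.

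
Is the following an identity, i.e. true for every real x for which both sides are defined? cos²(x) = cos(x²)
Claim: cos²(x) = cos(x²).
Test a specific point where both sides are defined: x = 3π/4.
LHS = cos²(x) ≈ 0.5000
RHS = cos(x²) ≈ 0.7442
Since 0.5000 ≠ 0.7442, the equation fails at this point, so it cannot hold for every real x for which both sides are defined.
cos²(x) means (cos x)², squaring the output; cos(x²) squares the input. These are different functions.

Conclusion: No, this is NOT an identity.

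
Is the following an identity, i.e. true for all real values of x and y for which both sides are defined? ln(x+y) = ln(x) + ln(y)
Claim: ln(x+y) = ln(x) + ln(y).
Test a specific point where both sides are defined: x = 2, y = 3.
LHS = ln(x+y) ≈ 1.6094
RHS = ln(x) + ln(y) ≈ 1.7918
Since 1.6094 ≠ 1.7918, the equation fails at this point, so it cannot hold for all real values of x and y for which both sides are defined.
ln(x) + ln(y) = ln(xy), not ln(x+y).

Conclusion: No, this is NOT an identity.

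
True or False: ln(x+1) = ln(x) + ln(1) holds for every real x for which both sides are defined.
False.

Claim: ln(x+1) = ln(x) + ln(1).
Test a specific point where both sides are defined: x = 1/2.
LHS = ln(x+1) ≈ 0.4055
RHS = ln(x) + ln(1) ≈ -0.6931
Since 0.4055 ≠ -0.6931, the equation fails at this point, so it cannot hold for every real x for which both sides are defined.
ln(1) = 0, so the right side is just ln(x), which differs from ln(x+1).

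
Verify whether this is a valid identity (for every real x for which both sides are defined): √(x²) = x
No, this is NOT an identity.

Claim: √(x²) = x.
Test a specific point where both sides are defined: x = -2.
LHS = √(x²) ≈ 2.0000
RHS = x ≈ -2.0000
Since 2.0000 ≠ -2.0000, the equation fails at this point, so it cannot hold for every real x for which both sides are defined.
√(x²) = |x|, which differs from x whenever x < 0 (both sides are defined for every real x).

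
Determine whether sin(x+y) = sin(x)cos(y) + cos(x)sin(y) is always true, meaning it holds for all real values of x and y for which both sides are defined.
Yes, this is an identity.

Claim: sin(x+y) = sin(x)cos(y) + cos(x)sin(y).
Reasoning: By Euler's formula e^(i(x+y)) = e^(ix)·e^(iy) = (cos x + i·sin x)(cos y + i·sin y). The imaginary part of the left side is sin(x+y); the imaginary part of the product is sin(x)cos(y) + cos(x)sin(y).
So the two sides agree for all real values of x and y for which both sides are defined.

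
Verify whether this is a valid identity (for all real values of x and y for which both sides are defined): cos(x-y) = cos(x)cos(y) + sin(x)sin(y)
Yes, this is an identity.

Claim: cos(x-y) = cos(x)cos(y) + sin(x)sin(y).
Reasoning: Replace y by -y in cos(x+y) = cos(x)cos(y) - sin(x)sin(y) and use cos(-y) = cos(y), sin(-y) = -sin(y): cos(x-y) = cos(x)cos(y) + sin(x)sin(y).
So the two sides agree for all real values of x and y for which both sides are defined.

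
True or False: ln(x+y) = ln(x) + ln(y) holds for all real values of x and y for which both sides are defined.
Claim: ln(x+y) = ln(x) + ln(y).
Test a specific point where both sides are defined: x = 3, y = 2.
LHS = ln(x+y) ≈ 1.6094
RHS = ln(x) + ln(y) ≈ 1.7918
Since 1.6094 ≠ 1.7918, the equation fails at this point, so it cannot hold for all real values of x and y for which both sides are defined.
ln(x) + ln(y) = ln(xy), not ln(x+y).

Conclusion: False.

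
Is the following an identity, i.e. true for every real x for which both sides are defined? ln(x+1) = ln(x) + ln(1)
Claim: ln(x+1) = ln(x) + ln(1).
Test a specific point where both sides are defined: x = 2.
LHS = ln(x+1) ≈ 1.0986
RHS = ln(x) + ln(1) ≈ 0.6931
Since 1.0986 ≠ 0.6931, the equation fails at this point, so it cannot hold for every real x for which both sides are defined.
ln(1) = 0, so the right side is just ln(x), which differs from ln(x+1).

Conclusion: No, this is NOT an identity.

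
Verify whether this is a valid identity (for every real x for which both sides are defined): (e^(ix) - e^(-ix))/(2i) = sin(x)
Claim: (e^(ix) - e^(-ix))/(2i) = sin(x).
Reasoning: By Euler's formula e^(ix) = cos(x) + i·sin(x) and e^(-ix) = cos(x) - i·sin(x). Subtracting cancels the cosine terms: e^(ix) - e^(-ix) = 2i·sin(x); divide by 2i.
So the two sides agree for every real x for which both sides are defined.

Conclusion: Yes, this is an identity.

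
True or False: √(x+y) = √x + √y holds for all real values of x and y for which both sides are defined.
Claim: √(x+y) = √x + √y.
Test a specific point where both sides are defined: x = 3, y = 3/2.
LHS = √(x+y) ≈ 2.1213
RHS = √x + √y ≈ 2.9568
Since 2.1213 ≠ 2.9568, the equation fails at this point, so it cannot hold for all real values of x and y for which both sides are defined.
Squaring the right side gives x + 2√(xy) + y, not x + y.

Conclusion: False.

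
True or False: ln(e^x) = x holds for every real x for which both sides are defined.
Claim: ln(e^x) = x.
Reasoning: ln is the inverse of the exponential: ln(e^x) asks for the exponent p with e^p = e^x, and since e^p is one-to-one that exponent is p = x.
So the two sides agree for every real x for which both sides are defined.

Conclusion: True.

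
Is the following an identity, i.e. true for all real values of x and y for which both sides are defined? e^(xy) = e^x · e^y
No, this is NOT an identity.

Claim: e^(xy) = e^x · e^y.
Test a specific point where both sides are defined: x = 3, y = -3.
LHS = e^(xy) ≈ 0.0001
RHS = e^x · e^y ≈ 1.0000
Since 0.0001 ≠ 1.0000, the equation fails at this point, so it cannot hold for all real values of x and y for which both sides are defined.
e^x · e^y = e^(x+y), not e^(xy).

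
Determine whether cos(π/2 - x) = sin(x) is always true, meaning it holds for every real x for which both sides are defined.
Yes, this is an identity.

Claim: cos(π/2 - x) = sin(x).
Reasoning: Use cos(u - v) = cos(u)cos(v) + sin(u)sin(v) with u = π/2, v = x: cos(π/2)cos(x) + sin(π/2)sin(x) = 0·cos(x) + 1·sin(x) = sin(x).
So the two sides agree for every real x for which both sides are defined.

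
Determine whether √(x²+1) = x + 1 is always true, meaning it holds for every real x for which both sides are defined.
Claim: √(x²+1) = x + 1.
Test a specific point where both sides are defined: x = 1.
LHS = √(x²+1) ≈ 1.4142
RHS = x + 1 ≈ 2.0000
Since 1.4142 ≠ 2.0000, the equation fails at this point, so it cannot hold for every real x for which both sides are defined.
(x+1)² = x² + 2x + 1 ≠ x² + 1 unless x = 0.

Conclusion: No, this is NOT an identity.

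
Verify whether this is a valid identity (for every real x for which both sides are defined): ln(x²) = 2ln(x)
Claim: ln(x²) = 2ln(x).
Reasoning: The right side requires x > 0. For x > 0, x² = (e^(ln x))² = e^(2ln x), so ln(x²) = 2ln(x). (For x < 0 the right side is undefined, so those values are outside the claim.)
So the two sides agree for every real x for which both sides are defined.

Conclusion: Yes, this is an identity.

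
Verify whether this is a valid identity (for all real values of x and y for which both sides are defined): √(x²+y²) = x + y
Claim: √(x²+y²) = x + y.
Test a specific point where both sides are defined: x = 1, y = 3.
LHS = √(x²+y²) ≈ 3.1623
RHS = x + y ≈ 4.0000
Since 3.1623 ≠ 4.0000, the equation fails at this point, so it cannot hold for all real values of x and y for which both sides are defined.
(x+y)² = x² + 2xy + y², not x² + y², so the square root does not split this way.

Conclusion: No, this is NOT an identity.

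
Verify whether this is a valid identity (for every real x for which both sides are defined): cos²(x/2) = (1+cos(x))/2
Yes, this is an identity.

Claim: cos²(x/2) = (1+cos(x))/2.
Reasoning: Use cos(2θ) = 2cos²θ - 1 with θ = x/2: cos(x) = 2cos²(x/2) - 1. Solving for cos²(x/2) gives (1 + cos(x))/2.
So the two sides agree for every real x for which both sides are defined.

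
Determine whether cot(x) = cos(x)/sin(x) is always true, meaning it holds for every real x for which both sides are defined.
Yes, this is an identity.

Claim: cot(x) = cos(x)/sin(x).
Reasoning: cot(x) is defined as 1/tan(x) = 1/(sin(x)/cos(x)) = cos(x)/sin(x), wherever sin(x) ≠ 0.
So the two sides agree for every real x for which both sides are defined.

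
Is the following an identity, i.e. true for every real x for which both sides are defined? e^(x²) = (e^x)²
No, this is NOT an identity.

Claim: e^(x²) = (e^x)².
Test a specific point where both sides are defined: x = -2.
LHS = e^(x²) ≈ 54.5982
RHS = (e^x)² ≈ 0.0183
Since 54.5982 ≠ 0.0183, the equation fails at this point, so it cannot hold for every real x for which both sides are defined.
(e^x)² = e^(2x), and 2x ≠ x² in general.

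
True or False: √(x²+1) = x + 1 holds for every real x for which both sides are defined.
False.

Claim: √(x²+1) = x + 1.
Test a specific point where both sides are defined: x = -2.
LHS = √(x²+1) ≈ 2.2361
RHS = x + 1 ≈ -1.0000
Since 2.2361 ≠ -1.0000, the equation fails at this point, so it cannot hold for every real x for which both sides are defined.
(x+1)² = x² + 2x + 1 ≠ x² + 1 unless x = 0.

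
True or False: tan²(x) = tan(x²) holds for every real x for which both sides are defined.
False.

Claim: tan²(x) = tan(x²).
Test a specific point where both sides are defined: x = π/3.
LHS = tan²(x) ≈ 3.0000
RHS = tan(x²) ≈ 1.9485
Since 3.0000 ≠ 1.9485, the equation fails at this point, so it cannot hold for every real x for which both sides are defined.
tan²(x) means (tan x)², squaring the output; tan(x²) squares the input. These are different functions.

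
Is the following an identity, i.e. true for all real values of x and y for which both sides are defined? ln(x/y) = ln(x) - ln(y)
Yes, this is an identity.

Claim: ln(x/y) = ln(x) - ln(y).
Reasoning: Both sides are simultaneously defined only when x, y > 0. Write x = e^p, y = e^q. Then x/y = e^(p-q), so ln(x/y) = p - q = ln(x) - ln(y).
So the two sides agree for all real values of x and y for which both sides are defined.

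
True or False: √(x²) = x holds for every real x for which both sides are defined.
Claim: √(x²) = x.
Test a specific point where both sides are defined: x = -1.
LHS = √(x²) ≈ 1.0000
RHS = x ≈ -1.0000
Since 1.0000 ≠ -1.0000, the equation fails at this point, so it cannot hold for every real x for which both sides are defined.
√(x²) = |x|, which differs from x whenever x < 0 (both sides are defined for every real x).

Conclusion: False.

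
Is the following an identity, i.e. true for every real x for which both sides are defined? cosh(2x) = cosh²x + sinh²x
Yes, this is an identity.

Claim: cosh(2x) = cosh²x + sinh²x.
Reasoning: cosh²x = (e^(2x) + 2 + e^(-2x))/4 and sinh²x = (e^(2x) - 2 + e^(-2x))/4. Adding gives (2e^(2x) + 2e^(-2x))/4 = (e^(2x) + e^(-2x))/2 = cosh(2x).
So the two sides agree for every real x for which both sides are defined.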